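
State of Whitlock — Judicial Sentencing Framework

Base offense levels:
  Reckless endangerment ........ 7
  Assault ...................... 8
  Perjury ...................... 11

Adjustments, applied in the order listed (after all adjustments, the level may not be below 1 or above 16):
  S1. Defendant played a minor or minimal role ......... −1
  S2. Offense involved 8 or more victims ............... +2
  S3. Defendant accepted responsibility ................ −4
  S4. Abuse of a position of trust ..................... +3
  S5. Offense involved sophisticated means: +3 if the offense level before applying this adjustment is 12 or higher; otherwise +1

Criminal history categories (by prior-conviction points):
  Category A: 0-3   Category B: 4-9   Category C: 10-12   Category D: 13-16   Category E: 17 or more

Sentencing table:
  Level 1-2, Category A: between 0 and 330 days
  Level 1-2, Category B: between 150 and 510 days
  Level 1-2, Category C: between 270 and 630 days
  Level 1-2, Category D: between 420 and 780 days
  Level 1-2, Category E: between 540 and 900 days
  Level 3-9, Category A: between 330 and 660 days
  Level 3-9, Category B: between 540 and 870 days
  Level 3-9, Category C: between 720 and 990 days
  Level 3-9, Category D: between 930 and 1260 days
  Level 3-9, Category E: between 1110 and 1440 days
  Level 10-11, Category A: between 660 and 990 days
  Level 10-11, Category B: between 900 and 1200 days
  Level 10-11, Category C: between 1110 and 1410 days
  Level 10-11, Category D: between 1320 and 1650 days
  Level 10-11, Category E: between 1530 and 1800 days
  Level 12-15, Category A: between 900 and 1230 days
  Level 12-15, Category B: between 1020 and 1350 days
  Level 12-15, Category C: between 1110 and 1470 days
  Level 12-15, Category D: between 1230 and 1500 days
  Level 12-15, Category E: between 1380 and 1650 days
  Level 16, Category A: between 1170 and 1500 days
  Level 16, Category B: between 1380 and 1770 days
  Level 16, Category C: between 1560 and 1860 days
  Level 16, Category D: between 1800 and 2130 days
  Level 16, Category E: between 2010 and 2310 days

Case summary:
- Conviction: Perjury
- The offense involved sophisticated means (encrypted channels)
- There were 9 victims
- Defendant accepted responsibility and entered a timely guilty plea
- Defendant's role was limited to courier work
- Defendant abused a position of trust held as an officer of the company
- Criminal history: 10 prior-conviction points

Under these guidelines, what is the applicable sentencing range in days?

Base offense level for perjury: 11.
S1 applies: 11 − 1 = 10.
S2 applies: 10 + 2 = 12.
S3 applies: 12 − 4 = 8.
S4 applies: 8 + 3 = 11.
S5 applies (level before this adjustment is 11 < 12, so +1): 11 + 1 = 12.
Final offense level: 12.
Criminal history: 10 prior points → Category C (10-12).
Level 12 falls in the 12-15 band.
Grid: Level 12-15 × Category C = 1110-1470 days.

1110-1470 days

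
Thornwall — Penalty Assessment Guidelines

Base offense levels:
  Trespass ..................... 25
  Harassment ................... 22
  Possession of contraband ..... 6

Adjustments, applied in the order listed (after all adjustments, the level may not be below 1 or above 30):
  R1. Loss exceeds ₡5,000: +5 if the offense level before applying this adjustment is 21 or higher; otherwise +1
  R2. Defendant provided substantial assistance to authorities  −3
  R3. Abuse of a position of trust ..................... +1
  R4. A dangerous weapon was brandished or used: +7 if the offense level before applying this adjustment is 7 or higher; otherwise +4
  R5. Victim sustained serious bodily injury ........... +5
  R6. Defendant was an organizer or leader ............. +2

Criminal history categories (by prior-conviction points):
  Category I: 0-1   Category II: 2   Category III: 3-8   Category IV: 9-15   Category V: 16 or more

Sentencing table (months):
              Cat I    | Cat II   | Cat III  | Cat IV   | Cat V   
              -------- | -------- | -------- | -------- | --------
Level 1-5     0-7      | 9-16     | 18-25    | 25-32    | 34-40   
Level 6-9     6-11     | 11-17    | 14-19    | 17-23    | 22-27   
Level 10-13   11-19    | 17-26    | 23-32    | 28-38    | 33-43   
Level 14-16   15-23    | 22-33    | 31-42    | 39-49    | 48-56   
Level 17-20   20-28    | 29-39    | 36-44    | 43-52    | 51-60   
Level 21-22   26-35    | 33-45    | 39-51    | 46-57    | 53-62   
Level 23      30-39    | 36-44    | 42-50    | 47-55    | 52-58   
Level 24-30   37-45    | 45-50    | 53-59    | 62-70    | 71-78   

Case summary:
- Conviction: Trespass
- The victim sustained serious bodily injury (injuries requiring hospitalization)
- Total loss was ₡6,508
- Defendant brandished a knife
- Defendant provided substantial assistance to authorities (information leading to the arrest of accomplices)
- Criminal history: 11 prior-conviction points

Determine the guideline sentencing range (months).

62-70 months

Base offense level for trespass: 25.
R1 applies (level before this adjustment is 25 ≥ 21, so +5): 25 + 5 = 30.
R2 applies: 30 − 3 = 27.
R3 does not apply.
R4 applies (level before this adjustment is 27 ≥ 7, so +7): 27 + 7 = 34.
R5 applies: 34 + 5 = 39.
R6 does not apply.
Level 39 exceeds the maximum of 30; capped at 30.
Final offense level: 30.
Criminal history: 11 prior points → Category IV (9-15).
Level 30 falls in the 24-30 band.
Grid: Level 24-30 × Category IV = 62-70 months.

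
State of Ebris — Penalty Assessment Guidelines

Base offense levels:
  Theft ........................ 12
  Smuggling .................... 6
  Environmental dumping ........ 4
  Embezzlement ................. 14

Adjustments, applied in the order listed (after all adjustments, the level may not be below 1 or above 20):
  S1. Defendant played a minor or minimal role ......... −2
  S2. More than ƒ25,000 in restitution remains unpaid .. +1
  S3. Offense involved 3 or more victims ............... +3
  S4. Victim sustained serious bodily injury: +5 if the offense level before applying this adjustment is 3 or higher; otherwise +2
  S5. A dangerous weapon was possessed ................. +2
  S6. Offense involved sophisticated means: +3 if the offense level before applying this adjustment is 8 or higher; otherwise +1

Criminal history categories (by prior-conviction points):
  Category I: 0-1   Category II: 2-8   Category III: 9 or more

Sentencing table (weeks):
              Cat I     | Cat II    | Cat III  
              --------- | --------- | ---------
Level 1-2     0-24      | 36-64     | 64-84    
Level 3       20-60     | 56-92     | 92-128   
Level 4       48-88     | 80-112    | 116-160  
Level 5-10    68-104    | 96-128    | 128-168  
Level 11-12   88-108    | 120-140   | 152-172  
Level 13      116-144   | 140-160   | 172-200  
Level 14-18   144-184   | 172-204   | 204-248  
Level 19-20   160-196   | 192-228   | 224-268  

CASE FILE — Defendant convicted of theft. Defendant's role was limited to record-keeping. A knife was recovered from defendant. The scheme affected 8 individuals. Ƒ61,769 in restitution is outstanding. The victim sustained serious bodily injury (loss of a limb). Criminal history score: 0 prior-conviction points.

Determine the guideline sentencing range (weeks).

160-196 weeks

Base offense level for theft: 12.
S1 applies: 12 − 2 = 10.
S2 applies: 10 + 1 = 11.
S3 applies: 11 + 3 = 14.
S4 applies (level before this adjustment is 14 ≥ 3, so +5): 14 + 5 = 19.
S5 applies: 19 + 2 = 21.
S6 does not apply.
Level 21 exceeds the maximum of 20; capped at 20.
Final offense level: 20.
Criminal history: 0 prior points → Category I (0-1).
Level 20 falls in the 19-20 band.
Grid: Level 19-20 × Category I = 160-196 weeks.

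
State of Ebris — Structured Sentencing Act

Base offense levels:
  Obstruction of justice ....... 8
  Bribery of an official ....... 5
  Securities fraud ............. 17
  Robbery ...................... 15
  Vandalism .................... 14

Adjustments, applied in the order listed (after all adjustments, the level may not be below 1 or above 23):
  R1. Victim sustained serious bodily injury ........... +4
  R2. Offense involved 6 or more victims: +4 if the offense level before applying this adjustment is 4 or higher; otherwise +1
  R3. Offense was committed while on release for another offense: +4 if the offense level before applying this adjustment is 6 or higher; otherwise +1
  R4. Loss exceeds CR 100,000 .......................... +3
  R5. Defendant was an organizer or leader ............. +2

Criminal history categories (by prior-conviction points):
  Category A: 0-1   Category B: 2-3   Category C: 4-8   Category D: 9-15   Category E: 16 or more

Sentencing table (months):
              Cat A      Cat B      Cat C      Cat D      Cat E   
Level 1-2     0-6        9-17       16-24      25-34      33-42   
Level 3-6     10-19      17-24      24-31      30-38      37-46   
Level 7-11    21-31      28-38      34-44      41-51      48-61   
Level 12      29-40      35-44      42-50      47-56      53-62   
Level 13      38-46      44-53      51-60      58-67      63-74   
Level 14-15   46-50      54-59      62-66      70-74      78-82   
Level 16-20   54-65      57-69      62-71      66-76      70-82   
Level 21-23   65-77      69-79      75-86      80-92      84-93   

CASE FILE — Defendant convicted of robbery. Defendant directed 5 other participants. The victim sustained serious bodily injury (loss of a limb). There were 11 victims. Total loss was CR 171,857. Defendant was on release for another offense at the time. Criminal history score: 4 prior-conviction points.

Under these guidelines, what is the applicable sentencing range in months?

75-86 months

Base offense level for robbery: 15.
R1 applies: 15 + 4 = 19.
R2 applies (level before this adjustment is 19 ≥ 4, so +4): 19 + 4 = 23.
R3 applies (level before this adjustment is 23 ≥ 6, so +4): 23 + 4 = 27.
R4 applies: 27 + 3 = 30.
R5 applies: 30 + 2 = 32.
Level 32 exceeds the maximum of 23; capped at 23.
Final offense level: 23.
Criminal history: 4 prior points → Category C (4-8).
Level 23 falls in the 21-23 band.
Grid: Level 21-23 × Category C = 75-86 months.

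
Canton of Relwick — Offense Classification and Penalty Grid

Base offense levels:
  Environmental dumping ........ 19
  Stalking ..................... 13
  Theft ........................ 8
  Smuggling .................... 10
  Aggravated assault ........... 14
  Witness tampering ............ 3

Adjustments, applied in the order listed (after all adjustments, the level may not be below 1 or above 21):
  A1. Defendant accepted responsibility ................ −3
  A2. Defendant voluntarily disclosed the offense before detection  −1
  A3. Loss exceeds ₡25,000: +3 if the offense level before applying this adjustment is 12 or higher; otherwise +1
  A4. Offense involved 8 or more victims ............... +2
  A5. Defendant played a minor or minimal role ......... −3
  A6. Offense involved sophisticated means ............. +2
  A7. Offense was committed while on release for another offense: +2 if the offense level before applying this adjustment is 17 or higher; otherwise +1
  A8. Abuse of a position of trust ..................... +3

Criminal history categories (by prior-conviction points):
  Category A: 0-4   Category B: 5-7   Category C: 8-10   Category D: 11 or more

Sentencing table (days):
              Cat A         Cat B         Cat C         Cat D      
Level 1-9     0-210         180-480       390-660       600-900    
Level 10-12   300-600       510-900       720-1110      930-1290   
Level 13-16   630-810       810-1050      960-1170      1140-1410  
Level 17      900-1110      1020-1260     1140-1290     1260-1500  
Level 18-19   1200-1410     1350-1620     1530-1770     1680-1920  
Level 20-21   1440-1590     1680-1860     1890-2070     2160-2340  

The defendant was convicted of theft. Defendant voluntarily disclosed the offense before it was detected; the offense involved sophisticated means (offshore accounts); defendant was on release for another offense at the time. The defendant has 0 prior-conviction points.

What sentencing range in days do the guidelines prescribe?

300-600 days

Base offense level for theft: 8.
A1 does not apply.
A2 applies: 8 − 1 = 7.
A3 does not apply.
A4 does not apply.
A5 does not apply.
A6 applies: 7 + 2 = 9.
A7 applies (level before this adjustment is 9 < 17, so +1): 9 + 1 = 10.
Final offense level: 10.
Criminal history: 0 prior points → Category A (0-4).
Level 10 falls in the 10-12 band.
Grid: Level 10-12 × Category A = 300-600 days.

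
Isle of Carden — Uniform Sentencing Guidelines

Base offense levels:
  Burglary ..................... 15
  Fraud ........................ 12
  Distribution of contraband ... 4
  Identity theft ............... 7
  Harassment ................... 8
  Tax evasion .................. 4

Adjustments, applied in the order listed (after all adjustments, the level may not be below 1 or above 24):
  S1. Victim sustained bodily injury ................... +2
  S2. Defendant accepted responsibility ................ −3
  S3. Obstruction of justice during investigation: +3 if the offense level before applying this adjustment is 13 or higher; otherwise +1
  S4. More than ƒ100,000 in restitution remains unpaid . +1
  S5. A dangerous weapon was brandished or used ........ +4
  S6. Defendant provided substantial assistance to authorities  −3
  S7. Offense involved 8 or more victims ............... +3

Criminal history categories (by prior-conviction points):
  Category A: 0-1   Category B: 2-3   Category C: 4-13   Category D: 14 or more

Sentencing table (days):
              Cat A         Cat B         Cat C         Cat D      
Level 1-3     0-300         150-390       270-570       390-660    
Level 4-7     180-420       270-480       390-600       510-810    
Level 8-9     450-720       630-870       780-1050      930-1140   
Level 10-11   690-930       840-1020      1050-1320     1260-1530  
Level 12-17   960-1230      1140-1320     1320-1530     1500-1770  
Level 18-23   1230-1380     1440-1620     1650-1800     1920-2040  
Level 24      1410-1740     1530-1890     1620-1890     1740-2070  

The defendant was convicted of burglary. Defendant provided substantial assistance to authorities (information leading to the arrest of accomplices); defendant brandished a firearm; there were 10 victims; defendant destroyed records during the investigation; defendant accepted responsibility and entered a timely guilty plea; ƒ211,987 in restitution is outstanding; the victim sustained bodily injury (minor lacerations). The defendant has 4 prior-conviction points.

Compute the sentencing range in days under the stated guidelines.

1650-1800 days

Base offense level for burglary: 15.
S1 applies: 15 + 2 = 17.
S2 applies: 17 − 3 = 14.
S3 applies (level before this adjustment is 14 ≥ 13, so +3): 14 + 3 = 17.
S4 applies: 17 + 1 = 18.
S5 applies: 18 + 4 = 22.
S6 applies: 22 − 3 = 19.
S7 applies: 19 + 3 = 22.
Final offense level: 22.
Criminal history: 4 prior points → Category C (4-13).
Level 22 falls in the 18-23 band.
Grid: Level 18-23 × Category C = 1650-1800 days.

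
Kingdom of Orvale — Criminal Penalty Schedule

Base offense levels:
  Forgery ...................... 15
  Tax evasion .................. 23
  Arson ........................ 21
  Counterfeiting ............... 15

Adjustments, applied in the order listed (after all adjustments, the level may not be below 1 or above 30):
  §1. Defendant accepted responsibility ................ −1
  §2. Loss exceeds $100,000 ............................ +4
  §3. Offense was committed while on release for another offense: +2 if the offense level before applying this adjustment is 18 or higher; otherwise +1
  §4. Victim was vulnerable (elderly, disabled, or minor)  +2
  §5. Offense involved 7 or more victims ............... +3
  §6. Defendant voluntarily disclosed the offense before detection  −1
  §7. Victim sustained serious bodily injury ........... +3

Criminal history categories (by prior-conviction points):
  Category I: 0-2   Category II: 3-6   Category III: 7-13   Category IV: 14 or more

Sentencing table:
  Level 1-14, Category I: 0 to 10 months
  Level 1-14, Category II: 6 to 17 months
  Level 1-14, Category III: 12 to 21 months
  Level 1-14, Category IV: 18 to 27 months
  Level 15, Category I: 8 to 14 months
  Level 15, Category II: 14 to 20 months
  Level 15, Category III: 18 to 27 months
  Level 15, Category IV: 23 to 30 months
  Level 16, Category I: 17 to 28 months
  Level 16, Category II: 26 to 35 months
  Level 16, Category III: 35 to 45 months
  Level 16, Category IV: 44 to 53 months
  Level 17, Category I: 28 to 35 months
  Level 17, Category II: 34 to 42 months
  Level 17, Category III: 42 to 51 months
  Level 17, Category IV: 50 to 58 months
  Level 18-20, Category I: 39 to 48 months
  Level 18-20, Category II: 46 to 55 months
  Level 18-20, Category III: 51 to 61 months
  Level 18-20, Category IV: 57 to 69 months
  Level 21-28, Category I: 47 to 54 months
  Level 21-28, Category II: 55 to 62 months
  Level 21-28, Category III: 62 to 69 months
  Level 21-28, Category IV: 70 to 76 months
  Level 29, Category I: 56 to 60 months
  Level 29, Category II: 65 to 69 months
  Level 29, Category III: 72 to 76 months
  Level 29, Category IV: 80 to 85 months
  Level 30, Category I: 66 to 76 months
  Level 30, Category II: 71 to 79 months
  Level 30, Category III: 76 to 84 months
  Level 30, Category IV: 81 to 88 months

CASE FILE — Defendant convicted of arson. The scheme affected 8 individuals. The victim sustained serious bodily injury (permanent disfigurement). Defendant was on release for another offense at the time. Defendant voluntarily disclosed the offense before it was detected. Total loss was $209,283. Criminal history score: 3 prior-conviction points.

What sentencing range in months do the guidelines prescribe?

71-79 months

Base offense level for arson: 21.
§1 does not apply.
§2 applies: 21 + 4 = 25.
§3 applies (level before this adjustment is 25 ≥ 18, so +2): 25 + 2 = 27.
§4 does not apply.
§5 applies: 27 + 3 = 30.
§6 applies: 30 − 1 = 29.
§7 applies: 29 + 3 = 32.
Level 32 exceeds the maximum of 30; capped at 30.
Final offense level: 30.
Criminal history: 3 prior points → Category II (3-6).
Level 30 falls in the 30 band.
Grid: Level 30 × Category II = 71-79 months.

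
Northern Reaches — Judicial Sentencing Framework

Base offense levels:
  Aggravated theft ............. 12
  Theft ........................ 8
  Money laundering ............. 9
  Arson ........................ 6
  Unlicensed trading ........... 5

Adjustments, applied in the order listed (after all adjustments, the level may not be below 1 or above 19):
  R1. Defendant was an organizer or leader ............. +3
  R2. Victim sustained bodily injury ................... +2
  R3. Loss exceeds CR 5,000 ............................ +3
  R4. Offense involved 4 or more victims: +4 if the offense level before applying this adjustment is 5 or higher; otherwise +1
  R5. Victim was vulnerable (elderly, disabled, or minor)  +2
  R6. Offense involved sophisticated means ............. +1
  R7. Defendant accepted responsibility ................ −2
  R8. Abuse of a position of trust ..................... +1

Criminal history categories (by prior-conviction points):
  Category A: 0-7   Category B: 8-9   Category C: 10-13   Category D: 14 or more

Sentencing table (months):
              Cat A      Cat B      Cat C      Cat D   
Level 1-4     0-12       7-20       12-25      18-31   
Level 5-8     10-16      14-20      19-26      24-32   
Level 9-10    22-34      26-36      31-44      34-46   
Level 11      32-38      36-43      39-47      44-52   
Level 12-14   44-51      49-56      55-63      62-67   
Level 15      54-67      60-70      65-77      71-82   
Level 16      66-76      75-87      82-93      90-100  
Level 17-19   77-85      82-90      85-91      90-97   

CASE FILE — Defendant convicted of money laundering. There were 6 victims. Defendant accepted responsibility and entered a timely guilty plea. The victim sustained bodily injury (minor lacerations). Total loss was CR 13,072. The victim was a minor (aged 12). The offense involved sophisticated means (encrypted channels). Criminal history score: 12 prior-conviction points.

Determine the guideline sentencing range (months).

85-91 months

Base offense level for money laundering: 9.
R1 does not apply.
R2 applies: 9 + 2 = 11.
R3 applies: 11 + 3 = 14.
R4 applies (level before this adjustment is 14 ≥ 5, so +4): 14 + 4 = 18.
R5 applies: 18 + 2 = 20.
R6 applies: 20 + 1 = 21.
R7 applies: 21 − 2 = 19.
R8 does not apply.
Final offense level: 19.
Criminal history: 12 prior points → Category C (10-13).
Level 19 falls in the 17-19 band.
Grid: Level 17-19 × Category C = 85-91 months.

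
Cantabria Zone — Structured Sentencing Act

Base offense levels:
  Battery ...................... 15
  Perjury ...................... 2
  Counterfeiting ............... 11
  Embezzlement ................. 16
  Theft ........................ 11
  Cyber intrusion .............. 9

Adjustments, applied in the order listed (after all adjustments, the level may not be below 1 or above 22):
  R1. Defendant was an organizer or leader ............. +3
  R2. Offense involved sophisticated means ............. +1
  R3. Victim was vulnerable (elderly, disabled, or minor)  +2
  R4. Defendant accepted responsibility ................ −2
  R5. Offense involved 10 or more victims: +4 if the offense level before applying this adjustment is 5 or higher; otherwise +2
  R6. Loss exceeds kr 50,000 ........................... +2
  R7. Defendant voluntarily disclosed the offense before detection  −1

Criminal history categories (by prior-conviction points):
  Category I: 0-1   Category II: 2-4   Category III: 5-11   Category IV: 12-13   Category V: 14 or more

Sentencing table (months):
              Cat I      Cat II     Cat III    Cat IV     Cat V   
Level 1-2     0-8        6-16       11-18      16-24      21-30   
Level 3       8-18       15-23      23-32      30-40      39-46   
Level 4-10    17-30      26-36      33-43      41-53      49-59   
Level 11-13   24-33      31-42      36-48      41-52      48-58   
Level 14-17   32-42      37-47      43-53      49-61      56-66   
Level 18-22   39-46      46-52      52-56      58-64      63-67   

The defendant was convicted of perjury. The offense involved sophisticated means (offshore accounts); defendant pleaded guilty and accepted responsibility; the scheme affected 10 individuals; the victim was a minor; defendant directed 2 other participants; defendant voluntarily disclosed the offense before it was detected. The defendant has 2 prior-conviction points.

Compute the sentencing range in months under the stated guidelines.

26-36 months

Base offense level for perjury: 2.
R1 applies: 2 + 3 = 5.
R2 applies: 5 + 1 = 6.
R3 applies: 6 + 2 = 8.
R4 applies: 8 − 2 = 6.
R5 applies (level before this adjustment is 6 ≥ 5, so +4): 6 + 4 = 10.
R6 does not apply.
R7 applies: 10 − 1 = 9.
Final offense level: 9.
Criminal history: 2 prior points → Category II (2-4).
Level 9 falls in the 4-10 band.
Grid: Level 4-10 × Category II = 26-36 months.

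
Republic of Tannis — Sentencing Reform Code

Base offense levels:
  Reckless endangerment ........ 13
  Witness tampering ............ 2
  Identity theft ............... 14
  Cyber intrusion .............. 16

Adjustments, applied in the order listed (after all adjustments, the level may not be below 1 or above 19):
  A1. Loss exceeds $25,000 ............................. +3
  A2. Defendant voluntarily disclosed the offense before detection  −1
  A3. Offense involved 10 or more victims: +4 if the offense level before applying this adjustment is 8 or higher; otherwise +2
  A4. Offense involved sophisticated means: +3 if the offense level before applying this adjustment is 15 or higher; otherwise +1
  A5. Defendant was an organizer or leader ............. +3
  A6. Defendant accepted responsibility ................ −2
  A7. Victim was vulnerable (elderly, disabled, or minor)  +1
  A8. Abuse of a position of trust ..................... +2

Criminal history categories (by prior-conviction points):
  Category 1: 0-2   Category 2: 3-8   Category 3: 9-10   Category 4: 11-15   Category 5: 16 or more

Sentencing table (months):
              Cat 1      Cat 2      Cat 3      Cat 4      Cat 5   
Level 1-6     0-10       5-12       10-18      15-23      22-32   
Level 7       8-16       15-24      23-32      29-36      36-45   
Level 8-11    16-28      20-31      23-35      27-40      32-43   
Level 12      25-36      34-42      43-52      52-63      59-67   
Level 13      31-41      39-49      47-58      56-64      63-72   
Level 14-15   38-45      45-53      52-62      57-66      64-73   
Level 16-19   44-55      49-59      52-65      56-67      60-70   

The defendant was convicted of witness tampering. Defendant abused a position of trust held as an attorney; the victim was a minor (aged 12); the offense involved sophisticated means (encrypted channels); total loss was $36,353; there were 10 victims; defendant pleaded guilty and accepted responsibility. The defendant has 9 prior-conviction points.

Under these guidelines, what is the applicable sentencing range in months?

Base offense level for witness tampering: 2.
A1 applies: 2 + 3 = 5.
A3 applies (level before this adjustment is 5 < 8, so +2): 5 + 2 = 7.
A4 applies (level before this adjustment is 7 < 15, so +1): 7 + 1 = 8.
A5 does not apply.
A6 applies: 8 − 2 = 6.
A7 applies: 6 + 1 = 7.
A8 applies: 7 + 2 = 9.
Final offense level: 9.
Criminal history: 9 prior points → Category 3 (9-10).
Level 9 falls in the 8-11 band.
Grid: Level 8-11 × Category 3 = 23-35 months.

23-35 months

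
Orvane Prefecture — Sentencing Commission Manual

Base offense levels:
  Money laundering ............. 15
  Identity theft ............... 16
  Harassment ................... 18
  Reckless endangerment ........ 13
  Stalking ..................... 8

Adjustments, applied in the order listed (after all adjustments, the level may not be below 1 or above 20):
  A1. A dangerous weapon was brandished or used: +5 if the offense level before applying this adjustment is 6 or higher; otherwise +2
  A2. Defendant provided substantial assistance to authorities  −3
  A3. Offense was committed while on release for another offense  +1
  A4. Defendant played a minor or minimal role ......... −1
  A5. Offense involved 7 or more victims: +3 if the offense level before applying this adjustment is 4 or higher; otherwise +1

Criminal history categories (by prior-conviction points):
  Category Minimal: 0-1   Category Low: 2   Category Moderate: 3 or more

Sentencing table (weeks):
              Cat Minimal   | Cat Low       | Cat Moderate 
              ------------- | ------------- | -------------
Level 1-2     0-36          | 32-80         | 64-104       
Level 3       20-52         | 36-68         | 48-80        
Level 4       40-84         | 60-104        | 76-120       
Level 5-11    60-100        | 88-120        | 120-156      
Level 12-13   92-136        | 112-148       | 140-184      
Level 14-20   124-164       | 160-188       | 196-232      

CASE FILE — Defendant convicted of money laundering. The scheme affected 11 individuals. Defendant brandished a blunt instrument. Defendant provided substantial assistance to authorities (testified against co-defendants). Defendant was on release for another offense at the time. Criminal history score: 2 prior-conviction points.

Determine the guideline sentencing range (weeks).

160-188 weeks

Base offense level for money laundering: 15.
A1 applies (level before this adjustment is 15 ≥ 6, so +5): 15 + 5 = 20.
A2 applies: 20 − 3 = 17.
A3 applies: 17 + 1 = 18.
A4 does not apply.
A5 applies (level before this adjustment is 18 ≥ 4, so +3): 18 + 3 = 21.
Level 21 exceeds the maximum of 20; capped at 20.
Final offense level: 20.
Criminal history: 2 prior points → Category Low (2).
Level 20 falls in the 14-20 band.
Grid: Level 14-20 × Category Low = 160-188 weeks.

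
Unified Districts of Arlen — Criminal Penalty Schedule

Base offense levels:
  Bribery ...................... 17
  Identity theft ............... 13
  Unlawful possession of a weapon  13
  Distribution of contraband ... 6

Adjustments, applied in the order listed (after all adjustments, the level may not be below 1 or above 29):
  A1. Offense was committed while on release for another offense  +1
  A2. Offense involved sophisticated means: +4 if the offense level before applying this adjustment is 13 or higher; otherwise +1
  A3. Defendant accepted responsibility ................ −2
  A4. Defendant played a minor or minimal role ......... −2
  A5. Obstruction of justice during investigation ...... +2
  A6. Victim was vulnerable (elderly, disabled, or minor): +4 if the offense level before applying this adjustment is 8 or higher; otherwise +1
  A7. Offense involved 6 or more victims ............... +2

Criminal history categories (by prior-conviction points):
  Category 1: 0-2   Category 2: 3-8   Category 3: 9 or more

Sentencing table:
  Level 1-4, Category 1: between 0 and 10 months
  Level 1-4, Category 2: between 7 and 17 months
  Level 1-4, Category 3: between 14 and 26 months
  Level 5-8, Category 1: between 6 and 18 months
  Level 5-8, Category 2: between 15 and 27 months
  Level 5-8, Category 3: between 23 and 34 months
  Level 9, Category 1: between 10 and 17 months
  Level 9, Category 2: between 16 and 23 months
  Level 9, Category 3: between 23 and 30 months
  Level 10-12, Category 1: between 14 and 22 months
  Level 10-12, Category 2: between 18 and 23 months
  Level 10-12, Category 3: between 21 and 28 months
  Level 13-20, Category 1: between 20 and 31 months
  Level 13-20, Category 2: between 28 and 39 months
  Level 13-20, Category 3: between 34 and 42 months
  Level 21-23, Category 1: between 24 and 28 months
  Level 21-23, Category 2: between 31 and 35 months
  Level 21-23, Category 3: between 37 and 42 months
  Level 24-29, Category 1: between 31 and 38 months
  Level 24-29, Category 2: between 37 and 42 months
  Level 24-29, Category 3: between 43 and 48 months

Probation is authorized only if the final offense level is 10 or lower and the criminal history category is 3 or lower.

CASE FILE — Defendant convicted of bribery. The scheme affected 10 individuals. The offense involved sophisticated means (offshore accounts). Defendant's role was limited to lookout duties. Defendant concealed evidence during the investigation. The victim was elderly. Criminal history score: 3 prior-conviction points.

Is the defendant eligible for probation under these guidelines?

No

Base offense level for bribery: 17.
A2 applies (level before this adjustment is 17 ≥ 13, so +4): 17 + 4 = 21.
A4 applies: 21 − 2 = 19.
A5 applies: 19 + 2 = 21.
A6 applies (level before this adjustment is 21 ≥ 8, so +4): 21 + 4 = 25.
A7 applies: 25 + 2 = 27.
Final offense level: 27.
Criminal history: 3 prior points → Category 2 (3-8).
Level 27 falls in the 24-29 band.
Grid: Level 24-29 × Category 2 = 37-42 months.
Probation check: level 27 > 10 and category 2 ≤ 3 → not eligible.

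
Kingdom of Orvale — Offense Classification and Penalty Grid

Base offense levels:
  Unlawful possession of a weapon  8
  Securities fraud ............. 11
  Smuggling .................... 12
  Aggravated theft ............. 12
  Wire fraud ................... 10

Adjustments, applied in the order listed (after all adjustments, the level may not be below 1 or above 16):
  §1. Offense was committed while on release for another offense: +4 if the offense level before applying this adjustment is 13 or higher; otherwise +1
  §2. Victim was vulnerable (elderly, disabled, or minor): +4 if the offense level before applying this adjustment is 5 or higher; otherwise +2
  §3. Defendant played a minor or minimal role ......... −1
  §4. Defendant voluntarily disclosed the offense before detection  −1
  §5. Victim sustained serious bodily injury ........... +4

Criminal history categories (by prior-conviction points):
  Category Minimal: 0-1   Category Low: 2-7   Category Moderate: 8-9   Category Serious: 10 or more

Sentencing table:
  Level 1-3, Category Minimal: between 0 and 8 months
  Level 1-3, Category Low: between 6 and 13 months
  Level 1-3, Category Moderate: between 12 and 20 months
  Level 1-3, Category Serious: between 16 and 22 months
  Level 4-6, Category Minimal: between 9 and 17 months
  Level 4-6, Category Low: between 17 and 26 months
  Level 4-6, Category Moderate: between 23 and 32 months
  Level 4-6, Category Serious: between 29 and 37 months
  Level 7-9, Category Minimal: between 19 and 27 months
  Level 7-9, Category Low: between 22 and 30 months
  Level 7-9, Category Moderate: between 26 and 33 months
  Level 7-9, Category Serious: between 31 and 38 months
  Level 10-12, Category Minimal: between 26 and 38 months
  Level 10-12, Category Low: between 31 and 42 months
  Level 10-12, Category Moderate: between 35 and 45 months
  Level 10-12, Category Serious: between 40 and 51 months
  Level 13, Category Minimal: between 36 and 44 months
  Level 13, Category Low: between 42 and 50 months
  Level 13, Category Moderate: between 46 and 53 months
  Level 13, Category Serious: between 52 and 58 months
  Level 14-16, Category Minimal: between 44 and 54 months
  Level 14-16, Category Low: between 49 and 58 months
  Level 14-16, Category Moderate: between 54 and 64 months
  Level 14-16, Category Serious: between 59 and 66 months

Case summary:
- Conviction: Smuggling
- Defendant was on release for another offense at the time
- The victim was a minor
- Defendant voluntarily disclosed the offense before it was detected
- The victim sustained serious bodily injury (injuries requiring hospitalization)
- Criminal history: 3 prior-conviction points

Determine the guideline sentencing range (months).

Base offense level for smuggling: 12.
§1 applies (level before this adjustment is 12 < 13, so +1): 12 + 1 = 13.
§2 applies (level before this adjustment is 13 ≥ 5, so +4): 13 + 4 = 17.
§3 does not apply.
§4 applies: 17 − 1 = 16.
§5 applies: 16 + 4 = 20.
Level 20 exceeds the maximum of 16; capped at 16.
Final offense level: 16.
Criminal history: 3 prior points → Category Low (2-7).
Level 16 falls in the 14-16 band.
Grid: Level 14-16 × Category Low = 49-58 months.

49-58 months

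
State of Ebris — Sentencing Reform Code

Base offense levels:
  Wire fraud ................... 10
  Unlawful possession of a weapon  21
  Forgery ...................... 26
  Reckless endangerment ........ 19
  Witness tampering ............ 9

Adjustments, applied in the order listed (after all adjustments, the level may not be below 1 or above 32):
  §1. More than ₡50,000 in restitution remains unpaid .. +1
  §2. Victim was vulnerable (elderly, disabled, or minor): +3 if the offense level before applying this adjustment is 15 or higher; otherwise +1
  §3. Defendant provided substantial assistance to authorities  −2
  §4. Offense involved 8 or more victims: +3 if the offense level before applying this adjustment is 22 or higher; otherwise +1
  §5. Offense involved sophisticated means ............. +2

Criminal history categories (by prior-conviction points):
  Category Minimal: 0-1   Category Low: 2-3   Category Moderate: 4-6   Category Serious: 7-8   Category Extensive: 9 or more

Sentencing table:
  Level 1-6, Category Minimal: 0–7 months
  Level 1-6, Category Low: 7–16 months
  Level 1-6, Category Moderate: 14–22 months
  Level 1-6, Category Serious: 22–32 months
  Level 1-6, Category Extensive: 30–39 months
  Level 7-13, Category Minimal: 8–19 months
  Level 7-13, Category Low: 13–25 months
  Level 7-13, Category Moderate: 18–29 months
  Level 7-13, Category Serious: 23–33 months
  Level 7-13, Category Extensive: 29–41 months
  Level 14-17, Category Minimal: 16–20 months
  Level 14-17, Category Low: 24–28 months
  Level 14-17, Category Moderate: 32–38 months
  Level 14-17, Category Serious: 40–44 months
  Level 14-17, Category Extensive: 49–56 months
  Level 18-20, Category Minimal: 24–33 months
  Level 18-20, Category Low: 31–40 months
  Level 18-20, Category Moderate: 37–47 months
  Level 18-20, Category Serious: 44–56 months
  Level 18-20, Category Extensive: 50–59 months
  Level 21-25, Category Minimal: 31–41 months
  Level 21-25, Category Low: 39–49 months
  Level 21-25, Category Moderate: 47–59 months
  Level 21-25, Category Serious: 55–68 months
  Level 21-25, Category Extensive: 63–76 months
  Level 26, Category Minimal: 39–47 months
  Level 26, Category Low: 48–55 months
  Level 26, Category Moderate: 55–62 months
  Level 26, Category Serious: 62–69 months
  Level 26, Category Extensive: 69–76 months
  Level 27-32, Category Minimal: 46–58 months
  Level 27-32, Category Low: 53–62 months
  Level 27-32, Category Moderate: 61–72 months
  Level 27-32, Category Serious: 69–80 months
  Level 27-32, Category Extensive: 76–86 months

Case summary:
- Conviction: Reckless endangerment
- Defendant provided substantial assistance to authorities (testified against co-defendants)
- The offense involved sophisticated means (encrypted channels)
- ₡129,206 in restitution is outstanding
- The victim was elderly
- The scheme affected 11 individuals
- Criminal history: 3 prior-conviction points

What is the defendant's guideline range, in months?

Base offense level for reckless endangerment: 19.
§1 applies: 19 + 1 = 20.
§2 applies (level before this adjustment is 20 ≥ 15, so +3): 20 + 3 = 23.
§3 applies: 23 − 2 = 21.
§4 applies (level before this adjustment is 21 < 22, so +1): 21 + 1 = 22.
§5 applies: 22 + 2 = 24.
Final offense level: 24.
Criminal history: 3 prior points → Category Low (2-3).
Level 24 falls in the 21-25 band.
Grid: Level 21-25 × Category Low = 39-49 months.

39-49 months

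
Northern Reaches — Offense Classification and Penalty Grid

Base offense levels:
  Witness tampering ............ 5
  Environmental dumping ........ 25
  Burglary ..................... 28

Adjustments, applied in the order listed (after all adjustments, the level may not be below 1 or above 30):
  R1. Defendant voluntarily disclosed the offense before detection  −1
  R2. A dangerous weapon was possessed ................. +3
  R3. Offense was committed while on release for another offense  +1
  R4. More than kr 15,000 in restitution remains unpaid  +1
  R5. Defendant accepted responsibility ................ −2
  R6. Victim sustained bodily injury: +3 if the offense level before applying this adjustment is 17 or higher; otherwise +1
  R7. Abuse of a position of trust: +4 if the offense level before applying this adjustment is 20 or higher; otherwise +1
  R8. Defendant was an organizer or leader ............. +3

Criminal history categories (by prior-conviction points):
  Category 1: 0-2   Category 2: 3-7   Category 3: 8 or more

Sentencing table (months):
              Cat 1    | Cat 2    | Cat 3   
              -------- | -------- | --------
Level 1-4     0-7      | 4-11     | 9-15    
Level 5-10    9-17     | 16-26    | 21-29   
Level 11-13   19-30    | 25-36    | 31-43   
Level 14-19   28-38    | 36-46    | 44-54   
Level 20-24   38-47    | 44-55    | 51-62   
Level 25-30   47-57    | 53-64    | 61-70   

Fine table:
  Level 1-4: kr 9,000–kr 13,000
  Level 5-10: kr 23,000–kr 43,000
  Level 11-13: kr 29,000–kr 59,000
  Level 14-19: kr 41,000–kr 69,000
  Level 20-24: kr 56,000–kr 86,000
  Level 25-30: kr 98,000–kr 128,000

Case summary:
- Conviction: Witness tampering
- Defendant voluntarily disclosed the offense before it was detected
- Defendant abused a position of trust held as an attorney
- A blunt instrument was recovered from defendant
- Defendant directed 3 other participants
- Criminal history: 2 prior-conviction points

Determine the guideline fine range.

kr 29,000–kr 59,000

Base offense level for witness tampering: 5.
R1 applies: 5 − 1 = 4.
R2 applies: 4 + 3 = 7.
R5 does not apply.
R6 does not apply.
R7 applies (level before this adjustment is 7 < 20, so +1): 7 + 1 = 8.
R8 applies: 8 + 3 = 11.
Final offense level: 11.
Level 11 falls in the 11-13 band.
Fine table: Level 11-13 → kr 29,000–kr 59,000.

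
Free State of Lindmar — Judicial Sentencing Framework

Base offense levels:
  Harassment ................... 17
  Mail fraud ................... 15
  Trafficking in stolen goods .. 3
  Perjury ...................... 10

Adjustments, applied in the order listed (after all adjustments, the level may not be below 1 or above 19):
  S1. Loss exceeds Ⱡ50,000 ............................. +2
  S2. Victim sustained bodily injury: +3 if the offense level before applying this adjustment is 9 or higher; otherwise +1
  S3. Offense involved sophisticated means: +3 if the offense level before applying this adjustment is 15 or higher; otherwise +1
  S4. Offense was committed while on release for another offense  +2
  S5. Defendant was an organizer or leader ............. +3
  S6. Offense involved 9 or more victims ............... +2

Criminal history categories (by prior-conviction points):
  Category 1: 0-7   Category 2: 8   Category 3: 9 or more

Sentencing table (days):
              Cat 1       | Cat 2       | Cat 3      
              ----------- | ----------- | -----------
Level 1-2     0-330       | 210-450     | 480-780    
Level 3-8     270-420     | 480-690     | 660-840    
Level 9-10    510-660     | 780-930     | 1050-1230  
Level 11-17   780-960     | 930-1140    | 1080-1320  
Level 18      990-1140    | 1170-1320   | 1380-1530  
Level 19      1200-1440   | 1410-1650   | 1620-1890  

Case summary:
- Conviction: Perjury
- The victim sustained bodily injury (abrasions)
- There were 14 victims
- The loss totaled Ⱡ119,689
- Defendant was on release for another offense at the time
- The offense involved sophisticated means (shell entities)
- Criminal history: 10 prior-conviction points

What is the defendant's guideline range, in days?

Base offense level for perjury: 10.
S1 applies: 10 + 2 = 12.
S2 applies (level before this adjustment is 12 ≥ 9, so +3): 12 + 3 = 15.
S3 applies (level before this adjustment is 15 ≥ 15, so +3): 15 + 3 = 18.
S4 applies: 18 + 2 = 20.
S6 applies: 20 + 2 = 22.
Level 22 exceeds the maximum of 19; capped at 19.
Final offense level: 19.
Criminal history: 10 prior points → Category 3 (9+).
Level 19 falls in the 19 band.
Grid: Level 19 × Category 3 = 1620-1890 days.

1620-1890 days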